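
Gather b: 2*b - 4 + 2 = 2*b - 2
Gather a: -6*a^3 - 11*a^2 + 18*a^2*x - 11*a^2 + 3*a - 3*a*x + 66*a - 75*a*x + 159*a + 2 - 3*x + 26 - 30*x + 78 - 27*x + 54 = -6*a^3 + a^2*(18*x - 22) + a*(228 - 78*x) - 60*x + 160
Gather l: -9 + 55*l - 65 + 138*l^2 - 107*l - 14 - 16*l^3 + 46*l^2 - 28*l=-16*l^3 + 184*l^2 - 80*l - 88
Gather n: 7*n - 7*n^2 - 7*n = -7*n^2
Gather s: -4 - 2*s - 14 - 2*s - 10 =-4*s - 28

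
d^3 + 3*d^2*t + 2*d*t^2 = d*(d + t)*(d + 2*t)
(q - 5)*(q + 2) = q^2 - 3*q - 10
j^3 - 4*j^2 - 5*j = j*(j - 5)*(j + 1)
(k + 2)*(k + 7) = k^2 + 9*k + 14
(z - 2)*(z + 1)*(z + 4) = z^3 + 3*z^2 - 6*z - 8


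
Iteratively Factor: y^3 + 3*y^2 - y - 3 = (y - 1)*(y^2 + 4*y + 3) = (y - 1)*(y + 1)*(y + 3)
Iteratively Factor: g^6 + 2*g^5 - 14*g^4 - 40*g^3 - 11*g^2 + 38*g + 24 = (g + 1)*(g^5 + g^4 - 15*g^3 - 25*g^2 + 14*g + 24) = (g + 1)^2*(g^4 - 15*g^2 - 10*g + 24) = (g + 1)^2*(g + 2)*(g^3 - 2*g^2 - 11*g + 12) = (g + 1)^2*(g + 2)*(g + 3)*(g^2 - 5*g + 4) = (g - 4)*(g + 1)^2*(g + 2)*(g + 3)*(g - 1)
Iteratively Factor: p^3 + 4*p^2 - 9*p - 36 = (p - 3)*(p^2 + 7*p + 12) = (p - 3)*(p + 4)*(p + 3)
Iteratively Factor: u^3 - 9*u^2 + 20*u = (u - 5)*(u^2 - 4*u) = u*(u - 5)*(u - 4)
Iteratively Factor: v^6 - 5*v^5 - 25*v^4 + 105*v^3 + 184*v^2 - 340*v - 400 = (v - 5)*(v^5 - 25*v^3 - 20*v^2 + 84*v + 80) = (v - 5)*(v - 2)*(v^4 + 2*v^3 - 21*v^2 - 62*v - 40) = (v - 5)*(v - 2)*(v + 4)*(v^3 - 2*v^2 - 13*v - 10) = (v - 5)^2*(v - 2)*(v + 4)*(v^2 + 3*v + 2) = (v - 5)^2*(v - 2)*(v + 1)*(v + 4)*(v + 2)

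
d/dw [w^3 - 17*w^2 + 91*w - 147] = 3*w^2 - 34*w + 91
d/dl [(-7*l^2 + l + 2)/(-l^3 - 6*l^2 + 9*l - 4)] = (-7*l^4 + 2*l^3 - 51*l^2 + 80*l - 22)/(l^6 + 12*l^5 + 18*l^4 - 100*l^3 + 129*l^2 - 72*l + 16)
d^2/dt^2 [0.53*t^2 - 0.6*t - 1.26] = 1.06000000000000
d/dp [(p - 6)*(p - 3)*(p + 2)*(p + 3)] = 4*p^3 - 12*p^2 - 42*p + 36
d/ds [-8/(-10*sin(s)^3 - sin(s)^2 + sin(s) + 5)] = 8*(-30*sin(s)^2 - 2*sin(s) + 1)*cos(s)/(10*sin(s)^3 + sin(s)^2 - sin(s) - 5)^2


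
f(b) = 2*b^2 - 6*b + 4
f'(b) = 4*b - 6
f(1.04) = -0.08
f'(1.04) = -1.84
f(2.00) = 0.00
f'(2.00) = 2.00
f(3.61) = 8.40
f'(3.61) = 8.44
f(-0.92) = 11.21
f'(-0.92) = -9.68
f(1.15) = -0.26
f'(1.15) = -1.40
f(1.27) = -0.39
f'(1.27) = -0.92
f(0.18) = 2.98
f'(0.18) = -5.28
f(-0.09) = 4.56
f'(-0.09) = -6.36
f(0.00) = 4.00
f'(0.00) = -6.00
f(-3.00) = 40.00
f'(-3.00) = -18.00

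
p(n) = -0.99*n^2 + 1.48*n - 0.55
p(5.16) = -19.27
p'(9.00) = -16.34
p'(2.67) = -3.81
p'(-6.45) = 14.25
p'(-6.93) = 15.20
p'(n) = 1.48 - 1.98*n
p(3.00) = -5.02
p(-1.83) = -6.57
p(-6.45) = -51.28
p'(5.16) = -8.74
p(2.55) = -3.21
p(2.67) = -3.66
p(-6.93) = -58.35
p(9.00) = -67.42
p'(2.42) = -3.31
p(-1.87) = -6.78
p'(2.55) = -3.57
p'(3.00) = -4.46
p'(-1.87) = 5.18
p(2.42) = -2.77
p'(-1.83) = 5.10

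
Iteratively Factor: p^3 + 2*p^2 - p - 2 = (p + 1)*(p^2 + p - 2) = (p - 1)*(p + 1)*(p + 2)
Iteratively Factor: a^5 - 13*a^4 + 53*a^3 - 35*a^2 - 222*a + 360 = (a - 3)*(a^4 - 10*a^3 + 23*a^2 + 34*a - 120) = (a - 5)*(a - 3)*(a^3 - 5*a^2 - 2*a + 24) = (a - 5)*(a - 4)*(a - 3)*(a^2 - a - 6) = (a - 5)*(a - 4)*(a - 3)^2*(a + 2)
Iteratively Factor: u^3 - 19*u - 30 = (u + 3)*(u^2 - 3*u - 10) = (u + 2)*(u + 3)*(u - 5)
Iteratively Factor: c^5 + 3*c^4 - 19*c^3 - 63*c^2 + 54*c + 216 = (c + 3)*(c^4 - 19*c^2 - 6*c + 72) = (c + 3)^2*(c^3 - 3*c^2 - 10*c + 24) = (c + 3)^3*(c^2 - 6*c + 8) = (c - 4)*(c + 3)^3*(c - 2)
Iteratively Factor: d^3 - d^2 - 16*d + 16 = (d + 4)*(d^2 - 5*d + 4) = (d - 4)*(d + 4)*(d - 1)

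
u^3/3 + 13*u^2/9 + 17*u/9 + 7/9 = (u/3 + 1/3)*(u + 1)*(u + 7/3)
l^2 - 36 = (l - 6)*(l + 6)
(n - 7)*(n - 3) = n^2 - 10*n + 21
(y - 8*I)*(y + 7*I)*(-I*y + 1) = -I*y^3 - 57*I*y + 56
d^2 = d^2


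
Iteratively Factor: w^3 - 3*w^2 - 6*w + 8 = (w - 1)*(w^2 - 2*w - 8) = (w - 4)*(w - 1)*(w + 2)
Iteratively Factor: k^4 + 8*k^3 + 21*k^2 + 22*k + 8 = (k + 1)*(k^3 + 7*k^2 + 14*k + 8) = (k + 1)^2*(k^2 + 6*k + 8) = (k + 1)^2*(k + 4)*(k + 2)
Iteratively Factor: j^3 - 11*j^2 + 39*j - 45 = (j - 5)*(j^2 - 6*j + 9) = (j - 5)*(j - 3)*(j - 3)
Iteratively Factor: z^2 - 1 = (z - 1)*(z + 1)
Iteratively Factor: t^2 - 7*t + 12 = (t - 4)*(t - 3)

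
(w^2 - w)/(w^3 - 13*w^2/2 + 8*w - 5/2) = 2*w/(2*w^2 - 11*w + 5)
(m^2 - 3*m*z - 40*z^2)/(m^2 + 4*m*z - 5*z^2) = (-m + 8*z)/(-m + z)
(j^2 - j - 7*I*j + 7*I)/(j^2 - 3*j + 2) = (j - 7*I)/(j - 2)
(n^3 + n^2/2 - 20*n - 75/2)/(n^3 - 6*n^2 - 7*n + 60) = (n + 5/2)/(n - 4)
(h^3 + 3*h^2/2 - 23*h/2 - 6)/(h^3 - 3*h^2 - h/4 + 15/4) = 2*(2*h^3 + 3*h^2 - 23*h - 12)/(4*h^3 - 12*h^2 - h + 15)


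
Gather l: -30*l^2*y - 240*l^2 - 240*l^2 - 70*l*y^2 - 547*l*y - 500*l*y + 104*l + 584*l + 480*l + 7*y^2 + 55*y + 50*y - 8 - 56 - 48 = l^2*(-30*y - 480) + l*(-70*y^2 - 1047*y + 1168) + 7*y^2 + 105*y - 112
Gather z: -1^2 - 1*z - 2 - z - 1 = -2*z - 4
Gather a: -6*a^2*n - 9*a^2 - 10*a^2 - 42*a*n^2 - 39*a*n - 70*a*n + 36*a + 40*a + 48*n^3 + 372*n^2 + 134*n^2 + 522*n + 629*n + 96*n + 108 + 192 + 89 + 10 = a^2*(-6*n - 19) + a*(-42*n^2 - 109*n + 76) + 48*n^3 + 506*n^2 + 1247*n + 399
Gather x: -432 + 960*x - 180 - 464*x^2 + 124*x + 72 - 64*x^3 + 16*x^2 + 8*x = -64*x^3 - 448*x^2 + 1092*x - 540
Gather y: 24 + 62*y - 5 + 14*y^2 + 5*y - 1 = 14*y^2 + 67*y + 18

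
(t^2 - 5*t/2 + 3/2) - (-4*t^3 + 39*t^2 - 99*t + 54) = 4*t^3 - 38*t^2 + 193*t/2 - 105/2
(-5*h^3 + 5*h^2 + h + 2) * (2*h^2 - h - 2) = -10*h^5 + 15*h^4 + 7*h^3 - 7*h^2 - 4*h - 4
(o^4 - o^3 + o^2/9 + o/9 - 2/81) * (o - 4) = o^5 - 5*o^4 + 37*o^3/9 - o^2/3 - 38*o/81 + 8/81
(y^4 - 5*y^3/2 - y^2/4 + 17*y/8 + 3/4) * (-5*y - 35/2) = -5*y^5 - 5*y^4 + 45*y^3 - 25*y^2/4 - 655*y/16 - 105/8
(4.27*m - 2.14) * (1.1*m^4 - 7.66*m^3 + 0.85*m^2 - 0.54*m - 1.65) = 4.697*m^5 - 35.0622*m^4 + 20.0219*m^3 - 4.1248*m^2 - 5.8899*m + 3.531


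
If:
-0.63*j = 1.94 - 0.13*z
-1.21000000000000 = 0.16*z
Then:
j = -4.64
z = -7.56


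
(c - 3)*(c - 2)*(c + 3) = c^3 - 2*c^2 - 9*c + 18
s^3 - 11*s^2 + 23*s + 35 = (s - 7)*(s - 5)*(s + 1)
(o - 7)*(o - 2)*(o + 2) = o^3 - 7*o^2 - 4*o + 28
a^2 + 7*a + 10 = (a + 2)*(a + 5)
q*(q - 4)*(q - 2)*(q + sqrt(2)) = q^4 - 6*q^3 + sqrt(2)*q^3 - 6*sqrt(2)*q^2 + 8*q^2 + 8*sqrt(2)*q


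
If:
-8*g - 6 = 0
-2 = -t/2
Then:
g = -3/4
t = 4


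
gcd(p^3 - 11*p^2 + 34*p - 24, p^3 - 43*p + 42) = p^2 - 7*p + 6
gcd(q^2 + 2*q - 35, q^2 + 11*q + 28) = q + 7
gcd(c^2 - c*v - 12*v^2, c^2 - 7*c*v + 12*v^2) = -c + 4*v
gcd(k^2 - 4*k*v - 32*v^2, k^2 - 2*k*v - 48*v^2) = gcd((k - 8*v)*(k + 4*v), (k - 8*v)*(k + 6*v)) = -k + 8*v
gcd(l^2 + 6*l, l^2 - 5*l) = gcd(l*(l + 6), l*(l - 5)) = l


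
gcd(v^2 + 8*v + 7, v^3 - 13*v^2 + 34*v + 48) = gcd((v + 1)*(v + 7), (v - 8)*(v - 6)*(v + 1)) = v + 1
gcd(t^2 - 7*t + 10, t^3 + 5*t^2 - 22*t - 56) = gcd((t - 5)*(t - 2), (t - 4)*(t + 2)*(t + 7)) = 1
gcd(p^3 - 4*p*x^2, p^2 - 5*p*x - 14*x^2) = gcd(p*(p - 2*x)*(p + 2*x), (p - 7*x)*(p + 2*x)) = p + 2*x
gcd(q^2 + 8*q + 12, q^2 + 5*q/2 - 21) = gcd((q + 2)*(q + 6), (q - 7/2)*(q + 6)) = q + 6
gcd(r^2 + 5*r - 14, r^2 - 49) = r + 7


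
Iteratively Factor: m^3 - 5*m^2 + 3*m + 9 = (m + 1)*(m^2 - 6*m + 9) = (m - 3)*(m + 1)*(m - 3)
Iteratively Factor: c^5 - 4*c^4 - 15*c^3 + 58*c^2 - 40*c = (c)*(c^4 - 4*c^3 - 15*c^2 + 58*c - 40) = c*(c - 1)*(c^3 - 3*c^2 - 18*c + 40) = c*(c - 2)*(c - 1)*(c^2 - c - 20) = c*(c - 5)*(c - 2)*(c - 1)*(c + 4)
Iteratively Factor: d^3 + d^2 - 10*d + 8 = (d + 4)*(d^2 - 3*d + 2) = (d - 1)*(d + 4)*(d - 2)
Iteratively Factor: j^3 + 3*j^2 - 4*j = (j + 4)*(j^2 - j) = (j - 1)*(j + 4)*(j)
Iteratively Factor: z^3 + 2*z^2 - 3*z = (z - 1)*(z^2 + 3*z) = z*(z - 1)*(z + 3)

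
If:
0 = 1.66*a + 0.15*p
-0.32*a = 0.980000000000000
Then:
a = -3.06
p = 33.89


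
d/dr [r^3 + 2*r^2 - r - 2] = 3*r^2 + 4*r - 1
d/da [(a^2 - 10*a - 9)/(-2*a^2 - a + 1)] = (-21*a^2 - 34*a - 19)/(4*a^4 + 4*a^3 - 3*a^2 - 2*a + 1)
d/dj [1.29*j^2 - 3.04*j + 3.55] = 2.58*j - 3.04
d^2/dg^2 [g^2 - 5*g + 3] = 2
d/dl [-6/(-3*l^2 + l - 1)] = 6*(1 - 6*l)/(3*l^2 - l + 1)^2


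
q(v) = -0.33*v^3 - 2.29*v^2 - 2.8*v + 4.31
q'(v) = -0.99*v^2 - 4.58*v - 2.8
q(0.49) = 2.35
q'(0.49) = -5.28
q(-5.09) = 2.75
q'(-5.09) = -5.14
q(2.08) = -14.39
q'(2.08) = -16.61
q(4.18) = -71.51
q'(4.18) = -39.24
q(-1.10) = 5.06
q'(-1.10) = 1.04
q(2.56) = -23.40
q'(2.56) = -21.01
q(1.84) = -10.65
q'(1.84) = -14.58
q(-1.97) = 3.46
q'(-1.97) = 2.38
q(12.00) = -929.29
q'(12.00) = -200.32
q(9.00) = -446.95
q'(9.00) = -124.21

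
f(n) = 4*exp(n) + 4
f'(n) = 4*exp(n)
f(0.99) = 14.76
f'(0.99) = 10.76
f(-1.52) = 4.87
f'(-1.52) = 0.87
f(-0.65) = 6.09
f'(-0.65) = 2.09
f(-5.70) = 4.01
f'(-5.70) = 0.01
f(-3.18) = 4.17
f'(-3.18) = 0.17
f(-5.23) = 4.02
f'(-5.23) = 0.02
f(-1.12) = 5.31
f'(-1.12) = 1.31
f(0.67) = 11.82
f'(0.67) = 7.82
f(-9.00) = 4.00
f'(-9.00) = 0.00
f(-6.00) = 4.01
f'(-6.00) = 0.01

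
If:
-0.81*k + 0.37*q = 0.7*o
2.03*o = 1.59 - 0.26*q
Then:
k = 0.56747552149851*q - 0.676883780332056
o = 0.783251231527094 - 0.12807881773399*q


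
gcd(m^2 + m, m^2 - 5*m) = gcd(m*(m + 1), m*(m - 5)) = m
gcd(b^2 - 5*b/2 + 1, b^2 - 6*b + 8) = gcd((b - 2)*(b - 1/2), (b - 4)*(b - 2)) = b - 2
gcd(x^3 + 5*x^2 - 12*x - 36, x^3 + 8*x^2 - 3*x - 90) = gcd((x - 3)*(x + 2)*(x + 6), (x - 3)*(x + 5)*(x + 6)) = x^2 + 3*x - 18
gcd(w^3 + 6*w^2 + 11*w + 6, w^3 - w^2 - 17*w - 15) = w^2 + 4*w + 3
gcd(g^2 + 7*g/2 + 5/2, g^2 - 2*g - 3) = g + 1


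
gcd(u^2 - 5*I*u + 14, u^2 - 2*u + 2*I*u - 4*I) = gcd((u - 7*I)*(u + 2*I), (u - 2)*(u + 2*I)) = u + 2*I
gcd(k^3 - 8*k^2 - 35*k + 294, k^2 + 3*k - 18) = k + 6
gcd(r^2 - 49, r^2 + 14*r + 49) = r + 7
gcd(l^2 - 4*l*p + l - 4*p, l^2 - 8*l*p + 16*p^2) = -l + 4*p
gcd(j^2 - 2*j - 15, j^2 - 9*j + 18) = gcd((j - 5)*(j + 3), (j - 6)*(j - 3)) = 1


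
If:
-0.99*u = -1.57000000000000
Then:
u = 1.59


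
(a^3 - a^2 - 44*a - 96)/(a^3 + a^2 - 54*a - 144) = (a + 4)/(a + 6)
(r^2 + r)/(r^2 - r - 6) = r*(r + 1)/(r^2 - r - 6)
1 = 1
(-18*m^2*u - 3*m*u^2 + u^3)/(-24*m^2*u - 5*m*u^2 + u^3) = (-6*m + u)/(-8*m + u)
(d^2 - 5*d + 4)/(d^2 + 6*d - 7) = (d - 4)/(d + 7)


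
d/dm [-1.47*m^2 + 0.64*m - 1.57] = 0.64 - 2.94*m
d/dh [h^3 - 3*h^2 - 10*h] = 3*h^2 - 6*h - 10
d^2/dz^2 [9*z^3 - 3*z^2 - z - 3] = 54*z - 6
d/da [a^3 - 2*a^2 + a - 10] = 3*a^2 - 4*a + 1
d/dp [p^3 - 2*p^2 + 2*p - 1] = 3*p^2 - 4*p + 2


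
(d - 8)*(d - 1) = d^2 - 9*d + 8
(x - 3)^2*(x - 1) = x^3 - 7*x^2 + 15*x - 9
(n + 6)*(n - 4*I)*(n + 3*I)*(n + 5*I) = n^4 + 6*n^3 + 4*I*n^3 + 17*n^2 + 24*I*n^2 + 102*n + 60*I*n + 360*I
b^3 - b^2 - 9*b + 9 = (b - 3)*(b - 1)*(b + 3)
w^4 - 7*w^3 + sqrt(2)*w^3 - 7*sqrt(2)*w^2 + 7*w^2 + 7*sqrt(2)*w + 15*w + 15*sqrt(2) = (w - 5)*(w - 3)*(w + 1)*(w + sqrt(2))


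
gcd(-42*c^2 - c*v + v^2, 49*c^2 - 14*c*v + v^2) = -7*c + v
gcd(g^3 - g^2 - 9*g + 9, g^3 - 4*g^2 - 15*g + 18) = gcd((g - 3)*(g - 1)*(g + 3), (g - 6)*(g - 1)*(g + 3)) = g^2 + 2*g - 3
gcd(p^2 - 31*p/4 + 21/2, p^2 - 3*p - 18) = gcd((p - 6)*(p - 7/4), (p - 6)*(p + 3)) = p - 6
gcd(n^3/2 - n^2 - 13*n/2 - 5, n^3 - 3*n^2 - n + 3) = n + 1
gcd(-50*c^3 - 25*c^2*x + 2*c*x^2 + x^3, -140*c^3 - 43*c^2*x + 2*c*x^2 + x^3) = 5*c + x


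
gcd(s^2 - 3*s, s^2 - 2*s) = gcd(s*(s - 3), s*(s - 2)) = s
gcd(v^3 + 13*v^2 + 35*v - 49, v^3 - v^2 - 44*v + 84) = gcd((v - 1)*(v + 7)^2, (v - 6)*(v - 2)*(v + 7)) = v + 7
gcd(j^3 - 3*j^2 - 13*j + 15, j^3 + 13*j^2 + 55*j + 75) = j + 3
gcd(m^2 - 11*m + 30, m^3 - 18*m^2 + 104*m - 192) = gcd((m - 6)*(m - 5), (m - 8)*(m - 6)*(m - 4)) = m - 6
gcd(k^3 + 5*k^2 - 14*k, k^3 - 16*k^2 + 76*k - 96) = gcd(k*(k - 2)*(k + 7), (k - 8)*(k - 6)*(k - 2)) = k - 2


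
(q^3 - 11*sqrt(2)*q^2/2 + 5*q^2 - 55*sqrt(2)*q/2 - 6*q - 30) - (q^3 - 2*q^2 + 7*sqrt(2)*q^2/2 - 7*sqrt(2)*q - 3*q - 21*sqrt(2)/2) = -9*sqrt(2)*q^2 + 7*q^2 - 41*sqrt(2)*q/2 - 3*q - 30 + 21*sqrt(2)/2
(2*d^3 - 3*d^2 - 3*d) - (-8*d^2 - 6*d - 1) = 2*d^3 + 5*d^2 + 3*d + 1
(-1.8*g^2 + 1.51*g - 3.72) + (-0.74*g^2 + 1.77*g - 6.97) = -2.54*g^2 + 3.28*g - 10.69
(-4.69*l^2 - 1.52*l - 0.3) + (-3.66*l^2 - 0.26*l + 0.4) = -8.35*l^2 - 1.78*l + 0.1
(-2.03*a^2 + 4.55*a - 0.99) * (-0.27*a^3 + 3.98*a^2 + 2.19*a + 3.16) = 0.5481*a^5 - 9.3079*a^4 + 13.9306*a^3 - 0.3905*a^2 + 12.2099*a - 3.1284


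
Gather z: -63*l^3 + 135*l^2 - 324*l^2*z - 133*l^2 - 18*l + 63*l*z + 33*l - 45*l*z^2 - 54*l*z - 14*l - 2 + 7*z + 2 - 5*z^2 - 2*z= -63*l^3 + 2*l^2 + l + z^2*(-45*l - 5) + z*(-324*l^2 + 9*l + 5)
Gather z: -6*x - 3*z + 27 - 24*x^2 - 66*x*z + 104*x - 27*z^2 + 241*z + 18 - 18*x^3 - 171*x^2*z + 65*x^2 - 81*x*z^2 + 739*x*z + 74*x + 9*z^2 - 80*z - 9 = -18*x^3 + 41*x^2 + 172*x + z^2*(-81*x - 18) + z*(-171*x^2 + 673*x + 158) + 36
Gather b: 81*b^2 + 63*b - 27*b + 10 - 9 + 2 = 81*b^2 + 36*b + 3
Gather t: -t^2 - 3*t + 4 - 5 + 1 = -t^2 - 3*t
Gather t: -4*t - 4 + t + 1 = -3*t - 3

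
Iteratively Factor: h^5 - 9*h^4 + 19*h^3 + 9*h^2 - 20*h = (h)*(h^4 - 9*h^3 + 19*h^2 + 9*h - 20) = h*(h - 1)*(h^3 - 8*h^2 + 11*h + 20) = h*(h - 5)*(h - 1)*(h^2 - 3*h - 4) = h*(h - 5)*(h - 4)*(h - 1)*(h + 1)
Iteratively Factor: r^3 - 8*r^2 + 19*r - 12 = (r - 3)*(r^2 - 5*r + 4) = (r - 3)*(r - 1)*(r - 4)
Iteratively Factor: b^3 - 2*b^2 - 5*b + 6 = (b + 2)*(b^2 - 4*b + 3) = (b - 3)*(b + 2)*(b - 1)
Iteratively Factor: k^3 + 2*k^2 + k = (k)*(k^2 + 2*k + 1) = k*(k + 1)*(k + 1)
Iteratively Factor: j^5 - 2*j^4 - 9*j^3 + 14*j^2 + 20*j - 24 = (j + 2)*(j^4 - 4*j^3 - j^2 + 16*j - 12) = (j - 3)*(j + 2)*(j^3 - j^2 - 4*j + 4) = (j - 3)*(j - 2)*(j + 2)*(j^2 + j - 2) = (j - 3)*(j - 2)*(j + 2)^2*(j - 1)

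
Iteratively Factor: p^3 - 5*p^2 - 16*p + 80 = (p - 5)*(p^2 - 16) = (p - 5)*(p + 4)*(p - 4)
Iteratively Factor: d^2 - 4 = (d - 2)*(d + 2)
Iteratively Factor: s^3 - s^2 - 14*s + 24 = (s - 3)*(s^2 + 2*s - 8) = (s - 3)*(s + 4)*(s - 2)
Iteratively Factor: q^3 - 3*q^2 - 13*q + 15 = (q - 1)*(q^2 - 2*q - 15) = (q - 5)*(q - 1)*(q + 3)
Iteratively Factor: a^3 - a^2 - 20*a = (a - 5)*(a^2 + 4*a) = (a - 5)*(a + 4)*(a)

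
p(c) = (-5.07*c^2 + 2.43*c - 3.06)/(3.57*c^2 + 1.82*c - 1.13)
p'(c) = (2.43 - 10.14*c)/(3.57*c^2 + 1.82*c - 1.13) + (-7.14*c - 1.82)*(-5.07*c^2 + 2.43*c - 3.06)/(3.57*c^2 + 1.82*c - 1.13)^2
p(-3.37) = -2.07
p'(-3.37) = -0.28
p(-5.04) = -1.79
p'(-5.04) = -0.10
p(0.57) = -3.11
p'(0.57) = 14.04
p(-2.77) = -2.29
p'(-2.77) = -0.50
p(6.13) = -1.24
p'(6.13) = -0.02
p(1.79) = -1.10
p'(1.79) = 0.03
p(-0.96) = -24.38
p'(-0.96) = -267.75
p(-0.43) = 4.03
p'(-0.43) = -9.44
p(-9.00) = -1.60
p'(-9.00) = -0.02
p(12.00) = -1.32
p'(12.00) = -0.01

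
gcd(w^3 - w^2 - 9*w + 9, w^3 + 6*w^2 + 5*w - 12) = w^2 + 2*w - 3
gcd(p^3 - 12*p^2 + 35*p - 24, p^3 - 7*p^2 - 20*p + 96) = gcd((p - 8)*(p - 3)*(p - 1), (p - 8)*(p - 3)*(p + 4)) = p^2 - 11*p + 24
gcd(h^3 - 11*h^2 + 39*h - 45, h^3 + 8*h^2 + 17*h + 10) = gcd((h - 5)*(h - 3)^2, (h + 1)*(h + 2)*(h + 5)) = 1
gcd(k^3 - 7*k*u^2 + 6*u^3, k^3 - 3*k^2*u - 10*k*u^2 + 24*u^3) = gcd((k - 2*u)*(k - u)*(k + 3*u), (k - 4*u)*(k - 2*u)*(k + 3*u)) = -k^2 - k*u + 6*u^2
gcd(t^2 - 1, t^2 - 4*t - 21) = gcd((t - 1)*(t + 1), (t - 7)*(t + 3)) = 1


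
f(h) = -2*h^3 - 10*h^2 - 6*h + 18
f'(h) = -6*h^2 - 20*h - 6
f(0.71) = 7.98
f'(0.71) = -23.22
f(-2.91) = 0.06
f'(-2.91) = 1.39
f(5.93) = -786.28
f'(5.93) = -335.59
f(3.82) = -262.33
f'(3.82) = -169.95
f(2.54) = -94.53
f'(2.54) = -95.51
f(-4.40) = 21.17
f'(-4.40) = -34.16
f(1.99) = -49.30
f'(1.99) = -69.56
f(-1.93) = 6.71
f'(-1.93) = 10.25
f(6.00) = -810.00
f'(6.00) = -342.00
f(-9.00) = 720.00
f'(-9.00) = -312.00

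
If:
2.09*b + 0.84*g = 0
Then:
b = -0.401913875598086*g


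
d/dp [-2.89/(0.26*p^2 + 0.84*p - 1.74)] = (1.5028*p + 2.4276)/(0.26*p^2 + 0.84*p - 1.74)^2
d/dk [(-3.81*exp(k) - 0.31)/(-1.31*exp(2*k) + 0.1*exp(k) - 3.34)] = (-4.9911*exp(2*k) - 0.8122*exp(k) + 12.7564)*exp(k)/(1.7161*exp(4*k) - 0.262*exp(3*k) + 8.7608*exp(2*k) - 0.668*exp(k) + 11.1556)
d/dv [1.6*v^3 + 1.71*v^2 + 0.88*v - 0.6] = 4.8*v^2 + 3.42*v + 0.88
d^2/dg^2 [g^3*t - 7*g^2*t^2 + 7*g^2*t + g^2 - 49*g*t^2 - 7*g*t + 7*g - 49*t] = 6*g*t - 14*t^2 + 14*t + 2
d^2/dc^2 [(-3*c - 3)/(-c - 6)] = -30/(c + 6)^3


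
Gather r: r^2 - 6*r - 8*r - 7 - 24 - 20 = r^2 - 14*r - 51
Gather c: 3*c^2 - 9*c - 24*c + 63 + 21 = 3*c^2 - 33*c + 84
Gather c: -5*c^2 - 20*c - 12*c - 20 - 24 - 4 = -5*c^2 - 32*c - 48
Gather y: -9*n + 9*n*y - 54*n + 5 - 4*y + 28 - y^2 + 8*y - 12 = -63*n - y^2 + y*(9*n + 4) + 21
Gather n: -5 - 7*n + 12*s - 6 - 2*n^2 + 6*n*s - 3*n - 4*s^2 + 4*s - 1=-2*n^2 + n*(6*s - 10) - 4*s^2 + 16*s - 12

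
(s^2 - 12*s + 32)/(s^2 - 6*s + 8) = (s - 8)/(s - 2)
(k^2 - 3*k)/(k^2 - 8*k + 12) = k*(k - 3)/(k^2 - 8*k + 12)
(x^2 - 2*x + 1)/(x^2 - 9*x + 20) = (x^2 - 2*x + 1)/(x^2 - 9*x + 20)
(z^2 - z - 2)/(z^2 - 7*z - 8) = (z - 2)/(z - 8)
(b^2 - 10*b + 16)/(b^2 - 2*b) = (b - 8)/b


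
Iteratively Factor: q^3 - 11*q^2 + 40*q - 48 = (q - 3)*(q^2 - 8*q + 16) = (q - 4)*(q - 3)*(q - 4)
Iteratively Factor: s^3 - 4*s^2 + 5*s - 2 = (s - 2)*(s^2 - 2*s + 1) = (s - 2)*(s - 1)*(s - 1)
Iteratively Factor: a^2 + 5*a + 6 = (a + 2)*(a + 3)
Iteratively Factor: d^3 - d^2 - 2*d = (d + 1)*(d^2 - 2*d) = d*(d + 1)*(d - 2)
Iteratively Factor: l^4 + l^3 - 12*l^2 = (l)*(l^3 + l^2 - 12*l) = l*(l + 4)*(l^2 - 3*l) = l*(l - 3)*(l + 4)*(l)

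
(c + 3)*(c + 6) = c^2 + 9*c + 18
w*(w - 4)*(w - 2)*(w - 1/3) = w^4 - 19*w^3/3 + 10*w^2 - 8*w/3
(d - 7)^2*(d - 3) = d^3 - 17*d^2 + 91*d - 147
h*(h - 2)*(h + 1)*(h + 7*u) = h^4 + 7*h^3*u - h^3 - 7*h^2*u - 2*h^2 - 14*h*u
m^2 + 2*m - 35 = (m - 5)*(m + 7)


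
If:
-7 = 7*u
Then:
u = -1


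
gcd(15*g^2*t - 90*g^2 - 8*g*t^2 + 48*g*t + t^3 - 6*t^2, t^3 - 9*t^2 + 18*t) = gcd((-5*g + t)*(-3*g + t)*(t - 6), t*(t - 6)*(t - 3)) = t - 6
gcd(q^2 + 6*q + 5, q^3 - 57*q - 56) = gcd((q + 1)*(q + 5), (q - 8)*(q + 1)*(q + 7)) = q + 1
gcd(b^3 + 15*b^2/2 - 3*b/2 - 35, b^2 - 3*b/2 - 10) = b + 5/2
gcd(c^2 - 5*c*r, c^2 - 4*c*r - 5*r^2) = -c + 5*r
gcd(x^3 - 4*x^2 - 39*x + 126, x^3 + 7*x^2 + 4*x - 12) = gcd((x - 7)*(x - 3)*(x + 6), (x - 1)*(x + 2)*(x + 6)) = x + 6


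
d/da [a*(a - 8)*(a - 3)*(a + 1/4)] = 4*a^3 - 129*a^2/4 + 85*a/2 + 6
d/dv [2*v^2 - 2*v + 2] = 4*v - 2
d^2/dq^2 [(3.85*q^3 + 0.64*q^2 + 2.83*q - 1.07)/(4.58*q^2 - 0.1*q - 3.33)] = (-1.4210854715202e-14*q^4 + 236.825444*q^3 - 68.410812*q^2 + 518.062722*q - 20.350384)/(96.071912*q^6 - 6.29292*q^5 - 209.416836*q^4 + 9.14984*q^3 + 152.261586*q^2 - 3.32667*q - 36.926037)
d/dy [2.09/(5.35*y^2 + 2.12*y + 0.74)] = (-22.363*y - 4.4308)/(5.35*y^2 + 2.12*y + 0.74)^2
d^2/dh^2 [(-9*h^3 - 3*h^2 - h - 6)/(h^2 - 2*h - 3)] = 2*(-70*h^3 - 207*h^2 - 216*h - 63)/(h^6 - 6*h^5 + 3*h^4 + 28*h^3 - 9*h^2 - 54*h - 27)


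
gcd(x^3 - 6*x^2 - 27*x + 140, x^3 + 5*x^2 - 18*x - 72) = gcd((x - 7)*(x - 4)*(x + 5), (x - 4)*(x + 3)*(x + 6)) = x - 4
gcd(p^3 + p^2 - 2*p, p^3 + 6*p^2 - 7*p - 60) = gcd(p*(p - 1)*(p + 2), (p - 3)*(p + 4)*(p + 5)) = 1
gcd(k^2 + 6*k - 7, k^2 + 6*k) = 1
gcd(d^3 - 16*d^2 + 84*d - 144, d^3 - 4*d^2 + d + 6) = 1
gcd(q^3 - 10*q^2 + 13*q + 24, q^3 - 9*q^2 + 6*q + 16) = q^2 - 7*q - 8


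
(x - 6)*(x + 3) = x^2 - 3*x - 18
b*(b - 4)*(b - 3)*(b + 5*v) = b^4 + 5*b^3*v - 7*b^3 - 35*b^2*v + 12*b^2 + 60*b*v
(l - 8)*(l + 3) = l^2 - 5*l - 24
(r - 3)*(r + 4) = r^2 + r - 12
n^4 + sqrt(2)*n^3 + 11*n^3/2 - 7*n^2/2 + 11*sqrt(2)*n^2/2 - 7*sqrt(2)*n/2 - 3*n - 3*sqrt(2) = (n - 1)*(n + 1/2)*(n + 6)*(n + sqrt(2))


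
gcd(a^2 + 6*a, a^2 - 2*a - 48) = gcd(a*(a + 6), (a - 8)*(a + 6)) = a + 6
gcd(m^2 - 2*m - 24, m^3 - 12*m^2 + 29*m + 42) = m - 6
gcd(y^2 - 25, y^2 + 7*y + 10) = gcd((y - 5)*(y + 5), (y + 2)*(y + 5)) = y + 5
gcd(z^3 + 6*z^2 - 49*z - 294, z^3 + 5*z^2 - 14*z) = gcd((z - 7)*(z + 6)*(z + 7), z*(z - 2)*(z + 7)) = z + 7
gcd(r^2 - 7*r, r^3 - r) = r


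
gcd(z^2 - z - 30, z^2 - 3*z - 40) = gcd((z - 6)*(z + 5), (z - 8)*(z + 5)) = z + 5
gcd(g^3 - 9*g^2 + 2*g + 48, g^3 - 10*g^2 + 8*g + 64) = g^2 - 6*g - 16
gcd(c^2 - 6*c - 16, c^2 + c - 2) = c + 2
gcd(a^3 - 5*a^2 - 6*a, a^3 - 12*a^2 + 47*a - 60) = 1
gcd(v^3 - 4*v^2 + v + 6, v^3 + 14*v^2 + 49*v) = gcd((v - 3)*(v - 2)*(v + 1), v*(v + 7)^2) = 1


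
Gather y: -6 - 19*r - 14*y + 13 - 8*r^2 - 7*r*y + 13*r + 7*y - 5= -8*r^2 - 6*r + y*(-7*r - 7) + 2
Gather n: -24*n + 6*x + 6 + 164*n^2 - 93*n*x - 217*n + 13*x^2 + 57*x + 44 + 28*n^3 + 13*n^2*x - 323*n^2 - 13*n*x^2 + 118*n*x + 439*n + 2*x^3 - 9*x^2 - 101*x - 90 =28*n^3 + n^2*(13*x - 159) + n*(-13*x^2 + 25*x + 198) + 2*x^3 + 4*x^2 - 38*x - 40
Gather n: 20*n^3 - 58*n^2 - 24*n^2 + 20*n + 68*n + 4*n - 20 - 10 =20*n^3 - 82*n^2 + 92*n - 30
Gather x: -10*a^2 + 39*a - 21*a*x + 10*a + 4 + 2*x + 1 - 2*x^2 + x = -10*a^2 + 49*a - 2*x^2 + x*(3 - 21*a) + 5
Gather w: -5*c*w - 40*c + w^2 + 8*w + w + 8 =-40*c + w^2 + w*(9 - 5*c) + 8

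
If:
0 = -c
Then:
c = 0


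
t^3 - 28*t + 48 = (t - 4)*(t - 2)*(t + 6)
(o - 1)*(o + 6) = o^2 + 5*o - 6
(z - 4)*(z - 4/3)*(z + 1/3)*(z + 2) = z^4 - 3*z^3 - 58*z^2/9 + 80*z/9 + 32/9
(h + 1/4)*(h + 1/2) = h^2 + 3*h/4 + 1/8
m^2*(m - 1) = m^3 - m^2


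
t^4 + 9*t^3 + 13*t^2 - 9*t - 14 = (t - 1)*(t + 1)*(t + 2)*(t + 7)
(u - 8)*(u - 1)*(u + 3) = u^3 - 6*u^2 - 19*u + 24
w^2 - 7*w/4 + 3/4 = (w - 1)*(w - 3/4)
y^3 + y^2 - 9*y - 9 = (y - 3)*(y + 1)*(y + 3)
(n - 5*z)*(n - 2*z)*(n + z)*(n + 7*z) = n^4 + n^3*z - 39*n^2*z^2 + 31*n*z^3 + 70*z^4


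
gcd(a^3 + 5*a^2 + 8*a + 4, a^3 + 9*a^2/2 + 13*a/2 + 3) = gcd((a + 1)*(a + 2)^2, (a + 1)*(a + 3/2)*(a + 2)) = a^2 + 3*a + 2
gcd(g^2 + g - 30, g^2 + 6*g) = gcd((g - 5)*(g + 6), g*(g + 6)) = g + 6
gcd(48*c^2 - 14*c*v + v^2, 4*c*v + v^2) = 1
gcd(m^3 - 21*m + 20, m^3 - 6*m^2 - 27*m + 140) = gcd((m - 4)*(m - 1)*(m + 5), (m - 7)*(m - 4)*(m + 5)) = m^2 + m - 20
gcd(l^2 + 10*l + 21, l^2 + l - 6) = l + 3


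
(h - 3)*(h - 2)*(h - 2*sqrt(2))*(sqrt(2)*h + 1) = sqrt(2)*h^4 - 5*sqrt(2)*h^3 - 3*h^3 + 4*sqrt(2)*h^2 + 15*h^2 - 18*h + 10*sqrt(2)*h - 12*sqrt(2)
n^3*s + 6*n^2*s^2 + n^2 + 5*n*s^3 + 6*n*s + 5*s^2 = (n + s)*(n + 5*s)*(n*s + 1)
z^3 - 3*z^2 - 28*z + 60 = (z - 6)*(z - 2)*(z + 5)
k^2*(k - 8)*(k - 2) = k^4 - 10*k^3 + 16*k^2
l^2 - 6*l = l*(l - 6)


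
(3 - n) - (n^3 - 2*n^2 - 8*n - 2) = -n^3 + 2*n^2 + 7*n + 5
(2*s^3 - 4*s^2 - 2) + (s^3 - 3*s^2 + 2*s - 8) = 3*s^3 - 7*s^2 + 2*s - 10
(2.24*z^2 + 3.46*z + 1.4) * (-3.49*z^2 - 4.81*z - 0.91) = -7.8176*z^4 - 22.8498*z^3 - 23.567*z^2 - 9.8826*z - 1.274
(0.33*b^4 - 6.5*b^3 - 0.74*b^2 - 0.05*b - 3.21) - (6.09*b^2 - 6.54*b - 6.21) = 0.33*b^4 - 6.5*b^3 - 6.83*b^2 + 6.49*b + 3.0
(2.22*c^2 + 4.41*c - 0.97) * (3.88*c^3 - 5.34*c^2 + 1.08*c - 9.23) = 8.6136*c^5 + 5.256*c^4 - 24.9154*c^3 - 10.548*c^2 - 41.7519*c + 8.9531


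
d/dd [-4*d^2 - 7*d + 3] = -8*d - 7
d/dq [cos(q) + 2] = -sin(q)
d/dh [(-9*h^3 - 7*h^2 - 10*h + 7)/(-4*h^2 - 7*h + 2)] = (36*h^4 + 126*h^3 - 45*h^2 + 28*h + 29)/(16*h^4 + 56*h^3 + 33*h^2 - 28*h + 4)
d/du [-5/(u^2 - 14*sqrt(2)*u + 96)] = 10*(u - 7*sqrt(2))/(u^2 - 14*sqrt(2)*u + 96)^2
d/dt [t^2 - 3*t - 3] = 2*t - 3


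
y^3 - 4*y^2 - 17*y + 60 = (y - 5)*(y - 3)*(y + 4)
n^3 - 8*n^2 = n^2*(n - 8)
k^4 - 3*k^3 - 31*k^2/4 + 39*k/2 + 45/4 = (k - 3)^2*(k + 1/2)*(k + 5/2)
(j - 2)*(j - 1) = j^2 - 3*j + 2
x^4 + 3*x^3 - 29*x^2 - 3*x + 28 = (x - 4)*(x - 1)*(x + 1)*(x + 7)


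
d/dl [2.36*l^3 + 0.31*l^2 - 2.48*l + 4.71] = 7.08*l^2 + 0.62*l - 2.48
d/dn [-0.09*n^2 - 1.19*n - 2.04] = -0.18*n - 1.19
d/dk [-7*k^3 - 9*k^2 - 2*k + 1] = -21*k^2 - 18*k - 2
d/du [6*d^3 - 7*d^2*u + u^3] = -7*d^2 + 3*u^2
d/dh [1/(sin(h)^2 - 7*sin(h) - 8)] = (7 - 2*sin(h))*cos(h)/((sin(h) - 8)^2*(sin(h) + 1)^2)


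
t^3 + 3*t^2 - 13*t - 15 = (t - 3)*(t + 1)*(t + 5)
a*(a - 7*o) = a^2 - 7*a*o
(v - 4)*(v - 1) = v^2 - 5*v + 4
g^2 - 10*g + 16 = (g - 8)*(g - 2)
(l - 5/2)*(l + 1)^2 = l^3 - l^2/2 - 4*l - 5/2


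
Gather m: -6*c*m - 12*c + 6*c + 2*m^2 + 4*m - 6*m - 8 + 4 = -6*c + 2*m^2 + m*(-6*c - 2) - 4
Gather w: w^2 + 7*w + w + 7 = w^2 + 8*w + 7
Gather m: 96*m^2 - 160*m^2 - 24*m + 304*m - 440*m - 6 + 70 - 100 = -64*m^2 - 160*m - 36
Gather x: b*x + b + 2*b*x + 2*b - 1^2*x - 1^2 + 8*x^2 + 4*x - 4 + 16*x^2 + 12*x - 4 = 3*b + 24*x^2 + x*(3*b + 15) - 9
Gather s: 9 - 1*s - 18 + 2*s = s - 9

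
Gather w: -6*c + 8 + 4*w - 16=-6*c + 4*w - 8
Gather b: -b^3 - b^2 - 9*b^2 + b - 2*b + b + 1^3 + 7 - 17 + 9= -b^3 - 10*b^2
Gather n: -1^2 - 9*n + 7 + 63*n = 54*n + 6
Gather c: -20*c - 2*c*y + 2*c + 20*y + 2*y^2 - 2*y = c*(-2*y - 18) + 2*y^2 + 18*y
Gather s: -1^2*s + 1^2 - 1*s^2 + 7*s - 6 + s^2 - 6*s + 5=0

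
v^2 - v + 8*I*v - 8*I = (v - 1)*(v + 8*I)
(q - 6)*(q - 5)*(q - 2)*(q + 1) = q^4 - 12*q^3 + 39*q^2 - 8*q - 60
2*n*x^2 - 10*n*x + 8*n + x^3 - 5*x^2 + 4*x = (2*n + x)*(x - 4)*(x - 1)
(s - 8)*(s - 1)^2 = s^3 - 10*s^2 + 17*s - 8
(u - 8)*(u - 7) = u^2 - 15*u + 56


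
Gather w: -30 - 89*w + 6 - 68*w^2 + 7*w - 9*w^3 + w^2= -9*w^3 - 67*w^2 - 82*w - 24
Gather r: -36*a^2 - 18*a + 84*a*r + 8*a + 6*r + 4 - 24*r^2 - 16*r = -36*a^2 - 10*a - 24*r^2 + r*(84*a - 10) + 4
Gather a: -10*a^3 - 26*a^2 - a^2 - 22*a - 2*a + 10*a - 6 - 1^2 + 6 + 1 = -10*a^3 - 27*a^2 - 14*a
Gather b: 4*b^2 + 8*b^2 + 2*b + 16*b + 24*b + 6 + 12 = 12*b^2 + 42*b + 18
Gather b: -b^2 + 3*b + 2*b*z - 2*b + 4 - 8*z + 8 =-b^2 + b*(2*z + 1) - 8*z + 12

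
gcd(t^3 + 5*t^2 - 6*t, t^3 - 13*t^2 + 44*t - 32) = t - 1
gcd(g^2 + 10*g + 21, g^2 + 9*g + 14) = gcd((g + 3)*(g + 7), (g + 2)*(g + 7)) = g + 7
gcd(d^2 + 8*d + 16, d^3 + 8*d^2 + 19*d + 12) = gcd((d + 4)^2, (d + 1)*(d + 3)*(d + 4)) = d + 4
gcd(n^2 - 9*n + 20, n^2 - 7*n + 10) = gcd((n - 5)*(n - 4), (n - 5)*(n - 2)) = n - 5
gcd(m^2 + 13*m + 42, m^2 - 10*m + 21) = 1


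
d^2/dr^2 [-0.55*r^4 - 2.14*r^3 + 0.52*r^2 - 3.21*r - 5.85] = -6.6*r^2 - 12.84*r + 1.04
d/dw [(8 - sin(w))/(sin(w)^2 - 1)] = (sin(w)^2 - 16*sin(w) + 1)/cos(w)^3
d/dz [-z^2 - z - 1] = -2*z - 1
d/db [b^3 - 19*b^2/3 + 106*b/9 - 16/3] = 3*b^2 - 38*b/3 + 106/9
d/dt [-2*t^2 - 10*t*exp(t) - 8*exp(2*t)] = -10*t*exp(t) - 4*t - 16*exp(2*t) - 10*exp(t)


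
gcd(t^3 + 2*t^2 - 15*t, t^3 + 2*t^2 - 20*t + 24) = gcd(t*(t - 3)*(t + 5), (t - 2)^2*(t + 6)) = 1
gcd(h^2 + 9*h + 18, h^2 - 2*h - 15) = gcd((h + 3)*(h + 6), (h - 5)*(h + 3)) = h + 3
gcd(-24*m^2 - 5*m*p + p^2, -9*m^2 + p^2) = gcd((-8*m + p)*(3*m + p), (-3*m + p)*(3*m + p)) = 3*m + p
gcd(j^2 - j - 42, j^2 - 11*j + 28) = j - 7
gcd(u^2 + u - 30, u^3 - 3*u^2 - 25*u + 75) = u - 5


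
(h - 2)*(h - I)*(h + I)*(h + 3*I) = h^4 - 2*h^3 + 3*I*h^3 + h^2 - 6*I*h^2 - 2*h + 3*I*h - 6*I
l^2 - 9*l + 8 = (l - 8)*(l - 1)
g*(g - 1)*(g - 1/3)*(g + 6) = g^4 + 14*g^3/3 - 23*g^2/3 + 2*g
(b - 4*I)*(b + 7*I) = b^2 + 3*I*b + 28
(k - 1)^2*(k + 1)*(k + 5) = k^4 + 4*k^3 - 6*k^2 - 4*k + 5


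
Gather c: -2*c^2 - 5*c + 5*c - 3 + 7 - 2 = 2 - 2*c^2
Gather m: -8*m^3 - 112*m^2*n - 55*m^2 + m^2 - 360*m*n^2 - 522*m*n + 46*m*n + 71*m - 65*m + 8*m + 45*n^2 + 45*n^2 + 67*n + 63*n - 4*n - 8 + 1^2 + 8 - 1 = -8*m^3 + m^2*(-112*n - 54) + m*(-360*n^2 - 476*n + 14) + 90*n^2 + 126*n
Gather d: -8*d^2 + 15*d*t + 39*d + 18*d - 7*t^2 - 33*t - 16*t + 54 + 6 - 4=-8*d^2 + d*(15*t + 57) - 7*t^2 - 49*t + 56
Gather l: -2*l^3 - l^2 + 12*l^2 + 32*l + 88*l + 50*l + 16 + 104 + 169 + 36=-2*l^3 + 11*l^2 + 170*l + 325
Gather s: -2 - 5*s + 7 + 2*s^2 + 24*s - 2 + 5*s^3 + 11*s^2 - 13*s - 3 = 5*s^3 + 13*s^2 + 6*s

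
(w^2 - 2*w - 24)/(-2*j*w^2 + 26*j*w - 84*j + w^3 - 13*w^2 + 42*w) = (w + 4)/(-2*j*w + 14*j + w^2 - 7*w)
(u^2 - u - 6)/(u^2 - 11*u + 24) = (u + 2)/(u - 8)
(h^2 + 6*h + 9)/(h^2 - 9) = (h + 3)/(h - 3)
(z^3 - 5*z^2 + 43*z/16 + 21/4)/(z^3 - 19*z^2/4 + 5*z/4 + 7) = (z + 3/4)/(z + 1)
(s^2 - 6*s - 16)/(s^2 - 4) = (s - 8)/(s - 2)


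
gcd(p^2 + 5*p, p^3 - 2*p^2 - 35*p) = p^2 + 5*p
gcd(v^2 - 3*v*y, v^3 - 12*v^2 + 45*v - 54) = 1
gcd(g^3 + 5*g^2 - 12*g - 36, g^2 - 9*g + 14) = 1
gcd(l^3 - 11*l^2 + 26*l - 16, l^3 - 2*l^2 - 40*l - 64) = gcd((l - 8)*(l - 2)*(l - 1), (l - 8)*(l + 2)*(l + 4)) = l - 8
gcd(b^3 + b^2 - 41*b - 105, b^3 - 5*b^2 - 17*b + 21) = b^2 - 4*b - 21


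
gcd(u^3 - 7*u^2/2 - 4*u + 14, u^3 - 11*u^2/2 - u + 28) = u^2 - 3*u/2 - 7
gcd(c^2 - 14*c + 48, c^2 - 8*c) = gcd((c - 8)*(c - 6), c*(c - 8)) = c - 8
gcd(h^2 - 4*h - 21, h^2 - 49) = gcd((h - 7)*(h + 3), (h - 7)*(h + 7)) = h - 7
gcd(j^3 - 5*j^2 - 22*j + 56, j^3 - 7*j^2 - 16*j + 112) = j^2 - 3*j - 28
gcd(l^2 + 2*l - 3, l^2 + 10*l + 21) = l + 3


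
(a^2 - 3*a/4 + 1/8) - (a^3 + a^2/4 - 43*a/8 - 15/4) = -a^3 + 3*a^2/4 + 37*a/8 + 31/8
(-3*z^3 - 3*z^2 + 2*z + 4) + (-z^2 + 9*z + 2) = -3*z^3 - 4*z^2 + 11*z + 6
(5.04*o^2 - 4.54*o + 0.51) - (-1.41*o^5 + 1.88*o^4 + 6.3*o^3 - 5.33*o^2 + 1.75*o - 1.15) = 1.41*o^5 - 1.88*o^4 - 6.3*o^3 + 10.37*o^2 - 6.29*o + 1.66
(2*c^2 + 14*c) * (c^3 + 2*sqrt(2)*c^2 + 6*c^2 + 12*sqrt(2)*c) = 2*c^5 + 4*sqrt(2)*c^4 + 26*c^4 + 52*sqrt(2)*c^3 + 84*c^3 + 168*sqrt(2)*c^2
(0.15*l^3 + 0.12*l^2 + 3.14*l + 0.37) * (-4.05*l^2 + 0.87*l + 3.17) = -0.6075*l^5 - 0.3555*l^4 - 12.1371*l^3 + 1.6137*l^2 + 10.2757*l + 1.1729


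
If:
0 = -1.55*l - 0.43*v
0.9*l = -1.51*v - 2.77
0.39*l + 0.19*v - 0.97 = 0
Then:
No Solution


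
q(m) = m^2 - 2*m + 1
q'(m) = 2*m - 2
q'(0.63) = -0.74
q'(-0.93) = -3.86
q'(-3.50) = -9.00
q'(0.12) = -1.76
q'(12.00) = 22.00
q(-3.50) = 20.25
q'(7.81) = 13.62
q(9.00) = 64.00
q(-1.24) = 5.02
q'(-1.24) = -4.48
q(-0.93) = 3.72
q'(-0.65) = -3.30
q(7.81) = 46.38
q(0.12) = 0.77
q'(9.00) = 16.00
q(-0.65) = 2.72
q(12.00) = 121.00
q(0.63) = 0.14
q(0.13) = 0.76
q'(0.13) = -1.74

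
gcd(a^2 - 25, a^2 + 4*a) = 1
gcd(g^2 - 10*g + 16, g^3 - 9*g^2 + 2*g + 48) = g - 8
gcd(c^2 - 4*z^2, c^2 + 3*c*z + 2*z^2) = c + 2*z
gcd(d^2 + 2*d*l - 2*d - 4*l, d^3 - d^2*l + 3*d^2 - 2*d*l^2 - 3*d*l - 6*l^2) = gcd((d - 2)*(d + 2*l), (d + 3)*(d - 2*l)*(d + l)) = 1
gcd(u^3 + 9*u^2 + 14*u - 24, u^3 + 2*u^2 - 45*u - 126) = u + 6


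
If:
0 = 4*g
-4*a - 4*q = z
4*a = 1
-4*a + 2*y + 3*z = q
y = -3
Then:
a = 1/4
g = 0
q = -10/13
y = -3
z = 27/13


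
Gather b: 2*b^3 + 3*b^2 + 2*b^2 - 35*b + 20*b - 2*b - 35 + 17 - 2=2*b^3 + 5*b^2 - 17*b - 20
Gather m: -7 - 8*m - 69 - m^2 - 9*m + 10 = -m^2 - 17*m - 66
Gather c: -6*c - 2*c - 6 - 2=-8*c - 8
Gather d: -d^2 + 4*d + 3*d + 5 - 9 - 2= -d^2 + 7*d - 6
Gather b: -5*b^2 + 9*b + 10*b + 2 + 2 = -5*b^2 + 19*b + 4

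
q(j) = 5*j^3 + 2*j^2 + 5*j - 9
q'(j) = 15*j^2 + 4*j + 5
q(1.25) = 10.14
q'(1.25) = 33.44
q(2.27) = 71.14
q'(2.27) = 91.37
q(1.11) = 5.85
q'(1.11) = 27.92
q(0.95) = 1.84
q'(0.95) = 22.34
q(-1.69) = -35.87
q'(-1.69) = 41.08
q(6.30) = 1352.12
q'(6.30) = 625.55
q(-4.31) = -393.71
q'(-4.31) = 266.40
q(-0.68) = -13.05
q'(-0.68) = 9.22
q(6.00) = 1173.00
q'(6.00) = 569.00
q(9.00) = 3843.00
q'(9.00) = 1256.00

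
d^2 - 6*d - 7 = (d - 7)*(d + 1)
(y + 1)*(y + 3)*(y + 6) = y^3 + 10*y^2 + 27*y + 18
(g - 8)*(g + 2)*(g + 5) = g^3 - g^2 - 46*g - 80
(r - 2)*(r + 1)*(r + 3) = r^3 + 2*r^2 - 5*r - 6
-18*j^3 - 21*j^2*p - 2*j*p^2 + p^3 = (-6*j + p)*(j + p)*(3*j + p)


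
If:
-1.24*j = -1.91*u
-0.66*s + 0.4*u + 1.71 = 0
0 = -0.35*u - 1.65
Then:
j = -7.26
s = -0.27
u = -4.71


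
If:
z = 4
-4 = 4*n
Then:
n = -1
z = 4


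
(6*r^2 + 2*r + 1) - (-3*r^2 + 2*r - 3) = 9*r^2 + 4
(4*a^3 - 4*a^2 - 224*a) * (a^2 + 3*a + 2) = 4*a^5 + 8*a^4 - 228*a^3 - 680*a^2 - 448*a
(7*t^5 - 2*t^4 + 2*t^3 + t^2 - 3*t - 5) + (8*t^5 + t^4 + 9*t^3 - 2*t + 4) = 15*t^5 - t^4 + 11*t^3 + t^2 - 5*t - 1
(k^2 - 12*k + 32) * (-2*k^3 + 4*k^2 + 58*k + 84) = -2*k^5 + 28*k^4 - 54*k^3 - 484*k^2 + 848*k + 2688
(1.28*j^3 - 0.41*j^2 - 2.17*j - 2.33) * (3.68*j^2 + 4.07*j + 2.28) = 4.7104*j^5 + 3.7008*j^4 - 6.7359*j^3 - 18.3411*j^2 - 14.4307*j - 5.3124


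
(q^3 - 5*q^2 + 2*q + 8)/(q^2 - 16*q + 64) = (q^3 - 5*q^2 + 2*q + 8)/(q^2 - 16*q + 64)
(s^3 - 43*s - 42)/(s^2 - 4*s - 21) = (s^2 + 7*s + 6)/(s + 3)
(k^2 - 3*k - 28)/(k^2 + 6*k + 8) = (k - 7)/(k + 2)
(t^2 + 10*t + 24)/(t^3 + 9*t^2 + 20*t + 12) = (t + 4)/(t^2 + 3*t + 2)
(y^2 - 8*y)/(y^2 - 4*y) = (y - 8)/(y - 4)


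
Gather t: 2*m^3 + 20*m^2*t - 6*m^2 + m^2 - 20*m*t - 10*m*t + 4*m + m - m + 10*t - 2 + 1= 2*m^3 - 5*m^2 + 4*m + t*(20*m^2 - 30*m + 10) - 1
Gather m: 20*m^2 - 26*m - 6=20*m^2 - 26*m - 6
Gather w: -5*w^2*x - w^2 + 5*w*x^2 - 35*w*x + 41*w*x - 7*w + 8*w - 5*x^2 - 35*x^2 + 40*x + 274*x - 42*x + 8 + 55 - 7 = w^2*(-5*x - 1) + w*(5*x^2 + 6*x + 1) - 40*x^2 + 272*x + 56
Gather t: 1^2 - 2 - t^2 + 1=-t^2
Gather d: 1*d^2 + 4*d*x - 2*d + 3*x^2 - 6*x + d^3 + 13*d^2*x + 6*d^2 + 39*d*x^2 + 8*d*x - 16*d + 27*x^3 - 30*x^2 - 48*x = d^3 + d^2*(13*x + 7) + d*(39*x^2 + 12*x - 18) + 27*x^3 - 27*x^2 - 54*x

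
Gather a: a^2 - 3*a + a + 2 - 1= a^2 - 2*a + 1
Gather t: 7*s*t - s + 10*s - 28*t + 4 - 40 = 9*s + t*(7*s - 28) - 36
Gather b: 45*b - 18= 45*b - 18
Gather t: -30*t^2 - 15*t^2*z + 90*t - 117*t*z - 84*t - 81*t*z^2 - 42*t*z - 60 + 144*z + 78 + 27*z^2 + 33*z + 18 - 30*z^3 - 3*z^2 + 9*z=t^2*(-15*z - 30) + t*(-81*z^2 - 159*z + 6) - 30*z^3 + 24*z^2 + 186*z + 36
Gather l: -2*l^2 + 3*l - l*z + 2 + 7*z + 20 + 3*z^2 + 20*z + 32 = -2*l^2 + l*(3 - z) + 3*z^2 + 27*z + 54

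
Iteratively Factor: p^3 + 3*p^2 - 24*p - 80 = (p - 5)*(p^2 + 8*p + 16) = (p - 5)*(p + 4)*(p + 4)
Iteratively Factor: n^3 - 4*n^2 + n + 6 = (n - 2)*(n^2 - 2*n - 3) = (n - 2)*(n + 1)*(n - 3)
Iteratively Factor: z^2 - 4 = (z - 2)*(z + 2)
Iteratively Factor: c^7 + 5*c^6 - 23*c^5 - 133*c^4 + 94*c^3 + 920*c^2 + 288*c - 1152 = (c + 4)*(c^6 + c^5 - 27*c^4 - 25*c^3 + 194*c^2 + 144*c - 288) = (c - 3)*(c + 4)*(c^5 + 4*c^4 - 15*c^3 - 70*c^2 - 16*c + 96) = (c - 3)*(c + 4)^2*(c^4 - 15*c^2 - 10*c + 24) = (c - 3)*(c - 1)*(c + 4)^2*(c^3 + c^2 - 14*c - 24) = (c - 3)*(c - 1)*(c + 2)*(c + 4)^2*(c^2 - c - 12) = (c - 4)*(c - 3)*(c - 1)*(c + 2)*(c + 4)^2*(c + 3)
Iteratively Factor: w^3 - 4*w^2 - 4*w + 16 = (w - 2)*(w^2 - 2*w - 8) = (w - 2)*(w + 2)*(w - 4)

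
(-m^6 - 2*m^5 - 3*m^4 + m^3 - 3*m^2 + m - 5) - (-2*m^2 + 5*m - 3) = -m^6 - 2*m^5 - 3*m^4 + m^3 - m^2 - 4*m - 2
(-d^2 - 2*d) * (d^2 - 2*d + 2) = -d^4 + 2*d^2 - 4*d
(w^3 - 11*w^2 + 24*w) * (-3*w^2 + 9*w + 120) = -3*w^5 + 42*w^4 - 51*w^3 - 1104*w^2 + 2880*w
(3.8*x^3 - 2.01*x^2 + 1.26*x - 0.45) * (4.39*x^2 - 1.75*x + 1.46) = 16.682*x^5 - 15.4739*x^4 + 14.5969*x^3 - 7.1151*x^2 + 2.6271*x - 0.657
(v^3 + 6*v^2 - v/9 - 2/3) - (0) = v^3 + 6*v^2 - v/9 - 2/3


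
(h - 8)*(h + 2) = h^2 - 6*h - 16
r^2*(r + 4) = r^3 + 4*r^2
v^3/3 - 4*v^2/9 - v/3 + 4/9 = (v/3 + 1/3)*(v - 4/3)*(v - 1)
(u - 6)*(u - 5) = u^2 - 11*u + 30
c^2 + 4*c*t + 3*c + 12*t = (c + 3)*(c + 4*t)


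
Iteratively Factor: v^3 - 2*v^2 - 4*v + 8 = (v + 2)*(v^2 - 4*v + 4) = (v - 2)*(v + 2)*(v - 2)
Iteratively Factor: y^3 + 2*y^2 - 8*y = (y)*(y^2 + 2*y - 8) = y*(y - 2)*(y + 4)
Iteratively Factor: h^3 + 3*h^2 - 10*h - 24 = (h - 3)*(h^2 + 6*h + 8) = (h - 3)*(h + 2)*(h + 4)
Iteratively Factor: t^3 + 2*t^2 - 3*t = (t + 3)*(t^2 - t) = t*(t + 3)*(t - 1)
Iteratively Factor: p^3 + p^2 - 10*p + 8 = (p - 2)*(p^2 + 3*p - 4) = (p - 2)*(p + 4)*(p - 1)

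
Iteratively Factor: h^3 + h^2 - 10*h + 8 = (h - 2)*(h^2 + 3*h - 4) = (h - 2)*(h + 4)*(h - 1)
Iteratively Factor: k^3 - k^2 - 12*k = (k)*(k^2 - k - 12) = k*(k + 3)*(k - 4)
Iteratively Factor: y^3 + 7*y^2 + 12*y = (y)*(y^2 + 7*y + 12) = y*(y + 4)*(y + 3)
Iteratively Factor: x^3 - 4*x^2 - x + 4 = (x + 1)*(x^2 - 5*x + 4) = (x - 4)*(x + 1)*(x - 1)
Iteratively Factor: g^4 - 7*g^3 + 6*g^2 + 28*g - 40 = (g + 2)*(g^3 - 9*g^2 + 24*g - 20) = (g - 2)*(g + 2)*(g^2 - 7*g + 10) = (g - 2)^2*(g + 2)*(g - 5)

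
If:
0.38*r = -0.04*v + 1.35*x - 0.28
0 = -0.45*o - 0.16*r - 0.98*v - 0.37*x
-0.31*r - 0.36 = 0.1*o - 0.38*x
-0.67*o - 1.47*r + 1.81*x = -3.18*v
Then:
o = 2.17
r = -2.47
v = -0.40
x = -0.50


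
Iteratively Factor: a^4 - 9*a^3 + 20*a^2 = (a)*(a^3 - 9*a^2 + 20*a) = a^2*(a^2 - 9*a + 20) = a^2*(a - 4)*(a - 5)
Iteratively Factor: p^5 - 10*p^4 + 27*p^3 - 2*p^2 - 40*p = (p - 4)*(p^4 - 6*p^3 + 3*p^2 + 10*p) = (p - 4)*(p - 2)*(p^3 - 4*p^2 - 5*p) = (p - 4)*(p - 2)*(p + 1)*(p^2 - 5*p) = p*(p - 4)*(p - 2)*(p + 1)*(p - 5)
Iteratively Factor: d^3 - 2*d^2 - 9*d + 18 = (d - 2)*(d^2 - 9) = (d - 3)*(d - 2)*(d + 3)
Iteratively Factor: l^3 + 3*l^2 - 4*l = (l)*(l^2 + 3*l - 4) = l*(l + 4)*(l - 1)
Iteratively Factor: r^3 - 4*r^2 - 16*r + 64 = (r + 4)*(r^2 - 8*r + 16) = (r - 4)*(r + 4)*(r - 4)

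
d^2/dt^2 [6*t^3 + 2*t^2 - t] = 36*t + 4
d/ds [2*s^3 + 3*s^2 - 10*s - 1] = 6*s^2 + 6*s - 10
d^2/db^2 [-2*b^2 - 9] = -4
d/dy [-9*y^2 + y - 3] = 1 - 18*y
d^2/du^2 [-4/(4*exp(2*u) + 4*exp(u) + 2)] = 4*(-4*(2*exp(u) + 1)^2*exp(u) + (4*exp(u) + 1)*(2*exp(2*u) + 2*exp(u) + 1))*exp(u)/(2*exp(2*u) + 2*exp(u) + 1)^3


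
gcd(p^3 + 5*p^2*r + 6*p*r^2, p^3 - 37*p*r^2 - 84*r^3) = p + 3*r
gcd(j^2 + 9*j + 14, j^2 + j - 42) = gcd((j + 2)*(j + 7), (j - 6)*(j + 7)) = j + 7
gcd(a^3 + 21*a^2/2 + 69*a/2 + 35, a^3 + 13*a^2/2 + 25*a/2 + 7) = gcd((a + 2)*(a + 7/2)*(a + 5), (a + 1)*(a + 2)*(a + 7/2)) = a^2 + 11*a/2 + 7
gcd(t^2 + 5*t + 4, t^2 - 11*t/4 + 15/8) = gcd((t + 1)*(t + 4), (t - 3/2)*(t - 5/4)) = 1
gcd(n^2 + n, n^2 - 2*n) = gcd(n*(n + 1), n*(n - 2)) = n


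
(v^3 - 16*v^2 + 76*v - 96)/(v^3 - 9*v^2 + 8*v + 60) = (v^2 - 10*v + 16)/(v^2 - 3*v - 10)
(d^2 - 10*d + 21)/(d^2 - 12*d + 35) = (d - 3)/(d - 5)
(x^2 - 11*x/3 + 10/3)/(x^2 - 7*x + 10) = (x - 5/3)/(x - 5)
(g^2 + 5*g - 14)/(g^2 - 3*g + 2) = (g + 7)/(g - 1)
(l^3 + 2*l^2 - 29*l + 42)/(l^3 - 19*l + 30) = (l + 7)/(l + 5)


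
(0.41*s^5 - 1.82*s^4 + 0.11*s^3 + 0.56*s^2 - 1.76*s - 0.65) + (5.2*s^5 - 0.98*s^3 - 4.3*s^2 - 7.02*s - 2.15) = 5.61*s^5 - 1.82*s^4 - 0.87*s^3 - 3.74*s^2 - 8.78*s - 2.8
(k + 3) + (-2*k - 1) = 2 - k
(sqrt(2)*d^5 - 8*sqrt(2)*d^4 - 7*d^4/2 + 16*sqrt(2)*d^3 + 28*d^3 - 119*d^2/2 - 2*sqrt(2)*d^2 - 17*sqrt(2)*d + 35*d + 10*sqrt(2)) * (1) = sqrt(2)*d^5 - 8*sqrt(2)*d^4 - 7*d^4/2 + 16*sqrt(2)*d^3 + 28*d^3 - 119*d^2/2 - 2*sqrt(2)*d^2 - 17*sqrt(2)*d + 35*d + 10*sqrt(2)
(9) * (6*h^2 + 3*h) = 54*h^2 + 27*h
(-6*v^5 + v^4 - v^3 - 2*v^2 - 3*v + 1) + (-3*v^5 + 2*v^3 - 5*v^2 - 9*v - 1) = -9*v^5 + v^4 + v^3 - 7*v^2 - 12*v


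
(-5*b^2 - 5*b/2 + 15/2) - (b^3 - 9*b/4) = -b^3 - 5*b^2 - b/4 + 15/2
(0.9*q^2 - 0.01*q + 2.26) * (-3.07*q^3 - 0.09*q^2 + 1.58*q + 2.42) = -2.763*q^5 - 0.0503*q^4 - 5.5153*q^3 + 1.9588*q^2 + 3.5466*q + 5.4692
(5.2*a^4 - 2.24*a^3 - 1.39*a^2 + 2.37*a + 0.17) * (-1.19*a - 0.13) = -6.188*a^5 + 1.9896*a^4 + 1.9453*a^3 - 2.6396*a^2 - 0.5104*a - 0.0221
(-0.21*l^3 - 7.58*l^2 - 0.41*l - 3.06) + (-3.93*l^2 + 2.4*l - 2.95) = -0.21*l^3 - 11.51*l^2 + 1.99*l - 6.01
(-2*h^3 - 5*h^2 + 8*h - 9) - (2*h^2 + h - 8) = -2*h^3 - 7*h^2 + 7*h - 1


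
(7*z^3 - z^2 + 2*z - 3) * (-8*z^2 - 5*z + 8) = -56*z^5 - 27*z^4 + 45*z^3 + 6*z^2 + 31*z - 24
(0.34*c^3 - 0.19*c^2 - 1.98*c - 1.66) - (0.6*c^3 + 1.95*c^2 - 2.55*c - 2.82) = -0.26*c^3 - 2.14*c^2 + 0.57*c + 1.16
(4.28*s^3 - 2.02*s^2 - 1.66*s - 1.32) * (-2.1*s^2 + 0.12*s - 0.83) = -8.988*s^5 + 4.7556*s^4 - 0.3088*s^3 + 4.2494*s^2 + 1.2194*s + 1.0956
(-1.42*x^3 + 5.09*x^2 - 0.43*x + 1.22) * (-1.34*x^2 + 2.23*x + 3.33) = 1.9028*x^5 - 9.9872*x^4 + 7.1983*x^3 + 14.356*x^2 + 1.2887*x + 4.0626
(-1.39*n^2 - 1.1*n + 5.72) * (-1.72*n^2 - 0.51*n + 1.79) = 2.3908*n^4 + 2.6009*n^3 - 11.7655*n^2 - 4.8862*n + 10.2388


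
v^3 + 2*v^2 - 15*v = v*(v - 3)*(v + 5)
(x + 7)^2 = x^2 + 14*x + 49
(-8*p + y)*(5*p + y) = -40*p^2 - 3*p*y + y^2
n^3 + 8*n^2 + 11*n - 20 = (n - 1)*(n + 4)*(n + 5)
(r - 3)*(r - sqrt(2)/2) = r^2 - 3*r - sqrt(2)*r/2 + 3*sqrt(2)/2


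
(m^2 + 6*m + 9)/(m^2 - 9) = (m + 3)/(m - 3)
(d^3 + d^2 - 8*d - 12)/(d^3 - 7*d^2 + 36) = (d + 2)/(d - 6)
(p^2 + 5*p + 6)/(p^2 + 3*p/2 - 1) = 2*(p + 3)/(2*p - 1)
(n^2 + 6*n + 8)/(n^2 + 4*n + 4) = (n + 4)/(n + 2)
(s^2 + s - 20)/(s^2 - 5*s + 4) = (s + 5)/(s - 1)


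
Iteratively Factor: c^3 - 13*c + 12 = (c - 3)*(c^2 + 3*c - 4) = (c - 3)*(c - 1)*(c + 4)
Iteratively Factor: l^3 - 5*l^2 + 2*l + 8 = (l + 1)*(l^2 - 6*l + 8) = (l - 2)*(l + 1)*(l - 4)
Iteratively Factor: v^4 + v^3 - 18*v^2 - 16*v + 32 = (v + 2)*(v^3 - v^2 - 16*v + 16) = (v + 2)*(v + 4)*(v^2 - 5*v + 4) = (v - 4)*(v + 2)*(v + 4)*(v - 1)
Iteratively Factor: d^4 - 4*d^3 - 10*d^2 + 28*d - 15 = (d - 1)*(d^3 - 3*d^2 - 13*d + 15) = (d - 1)*(d + 3)*(d^2 - 6*d + 5) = (d - 5)*(d - 1)*(d + 3)*(d - 1)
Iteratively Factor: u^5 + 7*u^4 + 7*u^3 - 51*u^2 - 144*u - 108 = (u + 3)*(u^4 + 4*u^3 - 5*u^2 - 36*u - 36) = (u + 2)*(u + 3)*(u^3 + 2*u^2 - 9*u - 18) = (u - 3)*(u + 2)*(u + 3)*(u^2 + 5*u + 6) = (u - 3)*(u + 2)^2*(u + 3)*(u + 3)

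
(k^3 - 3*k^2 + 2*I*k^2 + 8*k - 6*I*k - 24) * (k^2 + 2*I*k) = k^5 - 3*k^4 + 4*I*k^4 + 4*k^3 - 12*I*k^3 - 12*k^2 + 16*I*k^2 - 48*I*k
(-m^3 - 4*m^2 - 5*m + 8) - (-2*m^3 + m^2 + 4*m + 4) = m^3 - 5*m^2 - 9*m + 4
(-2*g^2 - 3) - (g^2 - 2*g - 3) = -3*g^2 + 2*g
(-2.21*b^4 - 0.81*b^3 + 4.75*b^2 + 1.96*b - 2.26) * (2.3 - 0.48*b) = 1.0608*b^5 - 4.6942*b^4 - 4.143*b^3 + 9.9842*b^2 + 5.5928*b - 5.198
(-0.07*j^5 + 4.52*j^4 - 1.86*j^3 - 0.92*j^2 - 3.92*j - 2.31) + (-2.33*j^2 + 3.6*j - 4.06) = -0.07*j^5 + 4.52*j^4 - 1.86*j^3 - 3.25*j^2 - 0.32*j - 6.37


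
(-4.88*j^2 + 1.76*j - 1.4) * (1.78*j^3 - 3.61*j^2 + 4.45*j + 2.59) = -8.6864*j^5 + 20.7496*j^4 - 30.5616*j^3 + 0.2468*j^2 - 1.6716*j - 3.626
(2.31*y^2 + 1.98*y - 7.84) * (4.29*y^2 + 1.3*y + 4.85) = 9.9099*y^4 + 11.4972*y^3 - 19.8561*y^2 - 0.589*y - 38.024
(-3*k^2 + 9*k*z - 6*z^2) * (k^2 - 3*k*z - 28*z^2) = -3*k^4 + 18*k^3*z + 51*k^2*z^2 - 234*k*z^3 + 168*z^4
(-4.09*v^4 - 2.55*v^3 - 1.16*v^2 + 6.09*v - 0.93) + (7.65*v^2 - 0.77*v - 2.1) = -4.09*v^4 - 2.55*v^3 + 6.49*v^2 + 5.32*v - 3.03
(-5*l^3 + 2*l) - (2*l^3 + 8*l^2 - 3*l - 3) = -7*l^3 - 8*l^2 + 5*l + 3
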